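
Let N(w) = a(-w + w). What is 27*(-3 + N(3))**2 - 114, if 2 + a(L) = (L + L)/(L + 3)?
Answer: 561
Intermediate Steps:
a(L) = -2 + 2*L/(3 + L) (a(L) = -2 + (L + L)/(L + 3) = -2 + (2*L)/(3 + L) = -2 + 2*L/(3 + L))
N(w) = -2 (N(w) = -6/(3 + (-w + w)) = -6/(3 + 0) = -6/3 = -6*1/3 = -2)
27*(-3 + N(3))**2 - 114 = 27*(-3 - 2)**2 - 114 = 27*(-5)**2 - 114 = 27*25 - 114 = 675 - 114 = 561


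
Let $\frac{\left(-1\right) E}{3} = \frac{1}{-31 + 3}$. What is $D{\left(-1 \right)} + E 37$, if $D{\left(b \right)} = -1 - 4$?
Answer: $- \frac{29}{28} \approx -1.0357$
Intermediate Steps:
$D{\left(b \right)} = -5$
$E = \frac{3}{28}$ ($E = - \frac{3}{-31 + 3} = - \frac{3}{-28} = \left(-3\right) \left(- \frac{1}{28}\right) = \frac{3}{28} \approx 0.10714$)
$D{\left(-1 \right)} + E 37 = -5 + \frac{3}{28} \cdot 37 = -5 + \frac{111}{28} = - \frac{29}{28}$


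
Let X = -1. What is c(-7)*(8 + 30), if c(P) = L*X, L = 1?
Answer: -38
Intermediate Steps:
c(P) = -1 (c(P) = 1*(-1) = -1)
c(-7)*(8 + 30) = -(8 + 30) = -1*38 = -38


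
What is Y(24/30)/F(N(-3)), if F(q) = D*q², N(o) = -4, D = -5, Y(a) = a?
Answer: -1/100 ≈ -0.010000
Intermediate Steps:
F(q) = -5*q²
Y(24/30)/F(N(-3)) = (24/30)/((-5*(-4)²)) = (24*(1/30))/((-5*16)) = (⅘)/(-80) = (⅘)*(-1/80) = -1/100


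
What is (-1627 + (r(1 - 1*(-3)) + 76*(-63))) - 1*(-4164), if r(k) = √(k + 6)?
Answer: -2251 + √10 ≈ -2247.8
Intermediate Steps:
r(k) = √(6 + k)
(-1627 + (r(1 - 1*(-3)) + 76*(-63))) - 1*(-4164) = (-1627 + (√(6 + (1 - 1*(-3))) + 76*(-63))) - 1*(-4164) = (-1627 + (√(6 + (1 + 3)) - 4788)) + 4164 = (-1627 + (√(6 + 4) - 4788)) + 4164 = (-1627 + (√10 - 4788)) + 4164 = (-1627 + (-4788 + √10)) + 4164 = (-6415 + √10) + 4164 = -2251 + √10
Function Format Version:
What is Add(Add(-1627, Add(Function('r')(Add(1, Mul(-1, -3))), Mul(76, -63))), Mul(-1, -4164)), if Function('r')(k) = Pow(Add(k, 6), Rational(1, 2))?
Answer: Add(-2251, Pow(10, Rational(1, 2))) ≈ -2247.8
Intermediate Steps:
Function('r')(k) = Pow(Add(6, k), Rational(1, 2))
Add(Add(-1627, Add(Function('r')(Add(1, Mul(-1, -3))), Mul(76, -63))), Mul(-1, -4164)) = Add(Add(-1627, Add(Pow(Add(6, Add(1, Mul(-1, -3))), Rational(1, 2)), Mul(76, -63))), Mul(-1, -4164)) = Add(Add(-1627, Add(Pow(Add(6, Add(1, 3)), Rational(1, 2)), -4788)), 4164) = Add(Add(-1627, Add(Pow(Add(6, 4), Rational(1, 2)), -4788)), 4164) = Add(Add(-1627, Add(Pow(10, Rational(1, 2)), -4788)), 4164) = Add(Add(-1627, Add(-4788, Pow(10, Rational(1, 2)))), 4164) = Add(Add(-6415, Pow(10, Rational(1, 2))), 4164) = Add(-2251, Pow(10, Rational(1, 2)))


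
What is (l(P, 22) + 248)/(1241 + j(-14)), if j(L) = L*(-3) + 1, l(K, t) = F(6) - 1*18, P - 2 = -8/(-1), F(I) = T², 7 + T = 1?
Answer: 133/642 ≈ 0.20717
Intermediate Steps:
T = -6 (T = -7 + 1 = -6)
F(I) = 36 (F(I) = (-6)² = 36)
P = 10 (P = 2 - 8/(-1) = 2 - 8*(-1) = 2 + 8 = 10)
l(K, t) = 18 (l(K, t) = 36 - 1*18 = 36 - 18 = 18)
j(L) = 1 - 3*L (j(L) = -3*L + 1 = 1 - 3*L)
(l(P, 22) + 248)/(1241 + j(-14)) = (18 + 248)/(1241 + (1 - 3*(-14))) = 266/(1241 + (1 + 42)) = 266/(1241 + 43) = 266/1284 = 266*(1/1284) = 133/642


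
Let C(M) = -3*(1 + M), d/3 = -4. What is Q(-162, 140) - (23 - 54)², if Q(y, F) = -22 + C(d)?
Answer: -950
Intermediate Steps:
d = -12 (d = 3*(-4) = -12)
C(M) = -3 - 3*M
Q(y, F) = 11 (Q(y, F) = -22 + (-3 - 3*(-12)) = -22 + (-3 + 36) = -22 + 33 = 11)
Q(-162, 140) - (23 - 54)² = 11 - (23 - 54)² = 11 - 1*(-31)² = 11 - 1*961 = 11 - 961 = -950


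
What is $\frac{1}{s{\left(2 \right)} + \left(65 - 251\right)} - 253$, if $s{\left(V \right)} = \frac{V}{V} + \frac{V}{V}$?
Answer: $- \frac{46553}{184} \approx -253.01$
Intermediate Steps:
$s{\left(V \right)} = 2$ ($s{\left(V \right)} = 1 + 1 = 2$)
$\frac{1}{s{\left(2 \right)} + \left(65 - 251\right)} - 253 = \frac{1}{2 + \left(65 - 251\right)} - 253 = \frac{1}{2 - 186} - 253 = \frac{1}{-184} - 253 = - \frac{1}{184} - 253 = - \frac{46553}{184}$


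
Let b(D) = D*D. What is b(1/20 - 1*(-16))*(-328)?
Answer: -4224681/50 ≈ -84494.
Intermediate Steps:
b(D) = D**2
b(1/20 - 1*(-16))*(-328) = (1/20 - 1*(-16))**2*(-328) = (1/20 + 16)**2*(-328) = (321/20)**2*(-328) = (103041/400)*(-328) = -4224681/50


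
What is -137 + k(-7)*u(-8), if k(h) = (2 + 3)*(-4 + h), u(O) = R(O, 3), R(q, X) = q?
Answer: 303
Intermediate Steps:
u(O) = O
k(h) = -20 + 5*h (k(h) = 5*(-4 + h) = -20 + 5*h)
-137 + k(-7)*u(-8) = -137 + (-20 + 5*(-7))*(-8) = -137 + (-20 - 35)*(-8) = -137 - 55*(-8) = -137 + 440 = 303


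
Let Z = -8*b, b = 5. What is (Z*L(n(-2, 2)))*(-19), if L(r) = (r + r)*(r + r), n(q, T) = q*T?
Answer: 48640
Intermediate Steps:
n(q, T) = T*q
Z = -40 (Z = -8*5 = -40)
L(r) = 4*r² (L(r) = (2*r)*(2*r) = 4*r²)
(Z*L(n(-2, 2)))*(-19) = -160*(2*(-2))²*(-19) = -160*(-4)²*(-19) = -160*16*(-19) = -40*64*(-19) = -2560*(-19) = 48640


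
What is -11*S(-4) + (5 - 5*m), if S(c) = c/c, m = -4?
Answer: 14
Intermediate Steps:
S(c) = 1
-11*S(-4) + (5 - 5*m) = -11*1 + (5 - 5*(-4)) = -11 + (5 + 20) = -11 + 25 = 14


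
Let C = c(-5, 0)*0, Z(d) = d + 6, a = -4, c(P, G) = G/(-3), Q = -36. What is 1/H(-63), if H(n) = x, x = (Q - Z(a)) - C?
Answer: -1/38 ≈ -0.026316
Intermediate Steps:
c(P, G) = -G/3 (c(P, G) = G*(-1/3) = -G/3)
Z(d) = 6 + d
C = 0 (C = -1/3*0*0 = 0*0 = 0)
x = -38 (x = (-36 - (6 - 4)) - 1*0 = (-36 - 1*2) + 0 = (-36 - 2) + 0 = -38 + 0 = -38)
H(n) = -38
1/H(-63) = 1/(-38) = -1/38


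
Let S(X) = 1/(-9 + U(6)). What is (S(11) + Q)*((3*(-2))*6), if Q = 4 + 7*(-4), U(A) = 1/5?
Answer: 9549/11 ≈ 868.09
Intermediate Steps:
U(A) = 1/5
Q = -24 (Q = 4 - 28 = -24)
S(X) = -5/44 (S(X) = 1/(-9 + 1/5) = 1/(-44/5) = -5/44)
(S(11) + Q)*((3*(-2))*6) = (-5/44 - 24)*((3*(-2))*6) = -(-3183)*6/22 = -1061/44*(-36) = 9549/11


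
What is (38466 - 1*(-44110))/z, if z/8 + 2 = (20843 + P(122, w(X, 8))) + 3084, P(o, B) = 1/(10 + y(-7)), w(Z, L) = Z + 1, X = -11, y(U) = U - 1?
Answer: 20644/47851 ≈ 0.43142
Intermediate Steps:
y(U) = -1 + U
w(Z, L) = 1 + Z
P(o, B) = ½ (P(o, B) = 1/(10 + (-1 - 7)) = 1/(10 - 8) = 1/2 = ½)
z = 191404 (z = -16 + 8*((20843 + ½) + 3084) = -16 + 8*(41687/2 + 3084) = -16 + 8*(47855/2) = -16 + 191420 = 191404)
(38466 - 1*(-44110))/z = (38466 - 1*(-44110))/191404 = (38466 + 44110)*(1/191404) = 82576*(1/191404) = 20644/47851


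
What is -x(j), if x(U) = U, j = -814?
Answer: 814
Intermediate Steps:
-x(j) = -1*(-814) = 814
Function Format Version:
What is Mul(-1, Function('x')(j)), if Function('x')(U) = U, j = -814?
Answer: 814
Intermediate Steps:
Mul(-1, Function('x')(j)) = Mul(-1, -814) = 814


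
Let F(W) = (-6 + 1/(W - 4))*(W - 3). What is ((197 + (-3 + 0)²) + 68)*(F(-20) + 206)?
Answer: 1134223/12 ≈ 94519.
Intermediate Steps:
F(W) = (-6 + 1/(-4 + W))*(-3 + W)
((197 + (-3 + 0)²) + 68)*(F(-20) + 206) = ((197 + (-3 + 0)²) + 68)*((-75 - 6*(-20)² + 43*(-20))/(-4 - 20) + 206) = ((197 + (-3)²) + 68)*((-75 - 6*400 - 860)/(-24) + 206) = ((197 + 9) + 68)*(-(-75 - 2400 - 860)/24 + 206) = (206 + 68)*(-1/24*(-3335) + 206) = 274*(3335/24 + 206) = 274*(8279/24) = 1134223/12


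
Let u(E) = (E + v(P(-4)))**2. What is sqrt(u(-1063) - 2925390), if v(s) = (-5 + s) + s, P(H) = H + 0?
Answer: I*sqrt(1767614) ≈ 1329.5*I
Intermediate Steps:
P(H) = H
v(s) = -5 + 2*s
u(E) = (-13 + E)**2 (u(E) = (E + (-5 + 2*(-4)))**2 = (E + (-5 - 8))**2 = (E - 13)**2 = (-13 + E)**2)
sqrt(u(-1063) - 2925390) = sqrt((-13 - 1063)**2 - 2925390) = sqrt((-1076)**2 - 2925390) = sqrt(1157776 - 2925390) = sqrt(-1767614) = I*sqrt(1767614)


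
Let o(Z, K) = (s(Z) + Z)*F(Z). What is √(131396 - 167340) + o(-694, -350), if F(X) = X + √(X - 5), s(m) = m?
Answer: 963272 - 1388*I*√699 + 2*I*√8986 ≈ 9.6327e+5 - 36507.0*I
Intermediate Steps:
F(X) = X + √(-5 + X)
o(Z, K) = 2*Z*(Z + √(-5 + Z)) (o(Z, K) = (Z + Z)*(Z + √(-5 + Z)) = (2*Z)*(Z + √(-5 + Z)) = 2*Z*(Z + √(-5 + Z)))
√(131396 - 167340) + o(-694, -350) = √(131396 - 167340) + 2*(-694)*(-694 + √(-5 - 694)) = √(-35944) + 2*(-694)*(-694 + √(-699)) = 2*I*√8986 + 2*(-694)*(-694 + I*√699) = 2*I*√8986 + (963272 - 1388*I*√699) = 963272 - 1388*I*√699 + 2*I*√8986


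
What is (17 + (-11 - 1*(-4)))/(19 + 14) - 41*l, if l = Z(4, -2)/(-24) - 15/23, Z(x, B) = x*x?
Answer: 13757/253 ≈ 54.375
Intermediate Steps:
Z(x, B) = x²
l = -91/69 (l = 4²/(-24) - 15/23 = 16*(-1/24) - 15*1/23 = -⅔ - 15/23 = -91/69 ≈ -1.3188)
(17 + (-11 - 1*(-4)))/(19 + 14) - 41*l = (17 + (-11 - 1*(-4)))/(19 + 14) - 41*(-91/69) = (17 + (-11 + 4))/33 + 3731/69 = (17 - 7)*(1/33) + 3731/69 = 10*(1/33) + 3731/69 = 10/33 + 3731/69 = 13757/253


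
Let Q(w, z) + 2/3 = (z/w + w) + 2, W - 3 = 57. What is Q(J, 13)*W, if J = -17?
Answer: -16760/17 ≈ -985.88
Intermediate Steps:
W = 60 (W = 3 + 57 = 60)
Q(w, z) = 4/3 + w + z/w (Q(w, z) = -⅔ + ((z/w + w) + 2) = -⅔ + ((w + z/w) + 2) = -⅔ + (2 + w + z/w) = 4/3 + w + z/w)
Q(J, 13)*W = (4/3 - 17 + 13/(-17))*60 = (4/3 - 17 + 13*(-1/17))*60 = (4/3 - 17 - 13/17)*60 = -838/51*60 = -16760/17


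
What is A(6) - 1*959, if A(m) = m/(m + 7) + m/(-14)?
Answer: -87266/91 ≈ -958.97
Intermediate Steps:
A(m) = -m/14 + m/(7 + m) (A(m) = m/(7 + m) + m*(-1/14) = m/(7 + m) - m/14 = -m/14 + m/(7 + m))
A(6) - 1*959 = (1/14)*6*(7 - 1*6)/(7 + 6) - 1*959 = (1/14)*6*(7 - 6)/13 - 959 = (1/14)*6*(1/13)*1 - 959 = 3/91 - 959 = -87266/91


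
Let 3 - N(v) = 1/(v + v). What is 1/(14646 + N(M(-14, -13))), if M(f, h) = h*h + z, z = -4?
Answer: 330/4834169 ≈ 6.8264e-5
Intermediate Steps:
M(f, h) = -4 + h² (M(f, h) = h*h - 4 = h² - 4 = -4 + h²)
N(v) = 3 - 1/(2*v) (N(v) = 3 - 1/(v + v) = 3 - 1/(2*v))
1/(14646 + N(M(-14, -13))) = 1/(14646 + (3 - 1/(2*(-4 + (-13)²)))) = 1/(14646 + (3 - 1/(2*(-4 + 169)))) = 1/(14646 + (3 - ½/165)) = 1/(14646 + (3 - ½*1/165)) = 1/(14646 + (3 - 1/330)) = 1/(14646 + 989/330) = 1/(4834169/330) = 330/4834169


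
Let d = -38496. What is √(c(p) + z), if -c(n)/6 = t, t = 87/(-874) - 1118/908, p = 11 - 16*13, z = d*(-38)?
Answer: 4*√899696805641922/99199 ≈ 1209.5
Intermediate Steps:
z = 1462848 (z = -38496*(-38) = 1462848)
p = -197 (p = 11 - 208 = -197)
t = -132016/99199 (t = 87*(-1/874) - 1118*1/908 = -87/874 - 559/454 = -132016/99199 ≈ -1.3308)
c(n) = 792096/99199 (c(n) = -6*(-132016/99199) = 792096/99199)
√(c(p) + z) = √(792096/99199 + 1462848) = √(145113850848/99199) = 4*√899696805641922/99199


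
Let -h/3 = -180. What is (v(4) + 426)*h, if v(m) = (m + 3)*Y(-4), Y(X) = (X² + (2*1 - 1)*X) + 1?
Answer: 279180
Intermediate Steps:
h = 540 (h = -3*(-180) = 540)
Y(X) = 1 + X + X² (Y(X) = (X² + (2 - 1)*X) + 1 = (X² + 1*X) + 1 = (X² + X) + 1 = (X + X²) + 1 = 1 + X + X²)
v(m) = 39 + 13*m (v(m) = (m + 3)*(1 - 4 + (-4)²) = (3 + m)*(1 - 4 + 16) = (3 + m)*13 = 39 + 13*m)
(v(4) + 426)*h = ((39 + 13*4) + 426)*540 = ((39 + 52) + 426)*540 = (91 + 426)*540 = 517*540 = 279180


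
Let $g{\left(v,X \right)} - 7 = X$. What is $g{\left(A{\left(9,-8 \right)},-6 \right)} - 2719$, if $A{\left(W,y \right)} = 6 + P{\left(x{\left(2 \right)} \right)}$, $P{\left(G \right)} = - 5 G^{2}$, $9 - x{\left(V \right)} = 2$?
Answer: $-2718$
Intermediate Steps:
$x{\left(V \right)} = 7$ ($x{\left(V \right)} = 9 - 2 = 7$)
$A{\left(W,y \right)} = -239$ ($A{\left(W,y \right)} = 6 - 5 \cdot 7^{2} = 6 - 245 = -239$)
$g{\left(v,X \right)} = 7 + X$
$g{\left(A{\left(9,-8 \right)},-6 \right)} - 2719 = \left(7 - 6\right) - 2719 = 1 - 2719 = -2718$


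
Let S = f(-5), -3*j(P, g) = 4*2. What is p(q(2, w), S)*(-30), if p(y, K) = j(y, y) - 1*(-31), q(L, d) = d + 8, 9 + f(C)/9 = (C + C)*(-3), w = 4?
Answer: -850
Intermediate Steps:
j(P, g) = -8/3 (j(P, g) = -4*2/3 = -⅓*8 = -8/3)
f(C) = -81 - 54*C (f(C) = -81 + 9*((C + C)*(-3)) = -81 + 9*((2*C)*(-3)) = -81 + 9*(-6*C) = -81 - 54*C)
S = 189 (S = -81 - 54*(-5) = -81 + 270 = 189)
q(L, d) = 8 + d
p(y, K) = 85/3 (p(y, K) = -8/3 - 1*(-31) = -8/3 + 31 = 85/3)
p(q(2, w), S)*(-30) = (85/3)*(-30) = -850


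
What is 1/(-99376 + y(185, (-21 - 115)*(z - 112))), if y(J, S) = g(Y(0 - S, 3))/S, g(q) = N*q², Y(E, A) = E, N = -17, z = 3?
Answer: -1/351384 ≈ -2.8459e-6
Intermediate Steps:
g(q) = -17*q²
y(J, S) = -17*S (y(J, S) = (-17*(0 - S)²)/S = (-17*S²)/S = -17*S)
1/(-99376 + y(185, (-21 - 115)*(z - 112))) = 1/(-99376 - 17*(-21 - 115)*(3 - 112)) = 1/(-99376 - (-2312)*(-109)) = 1/(-99376 - 17*14824) = 1/(-99376 - 252008) = 1/(-351384) = -1/351384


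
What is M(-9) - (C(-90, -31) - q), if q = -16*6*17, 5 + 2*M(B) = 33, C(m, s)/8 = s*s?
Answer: -9306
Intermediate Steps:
C(m, s) = 8*s² (C(m, s) = 8*(s*s) = 8*s²)
M(B) = 14 (M(B) = -5/2 + (½)*33 = -5/2 + 33/2 = 14)
q = -1632 (q = -96*17 = -1632)
M(-9) - (C(-90, -31) - q) = 14 - (8*(-31)² - 1*(-1632)) = 14 - (8*961 + 1632) = 14 - (7688 + 1632) = 14 - 1*9320 = 14 - 9320 = -9306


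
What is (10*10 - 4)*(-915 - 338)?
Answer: -120288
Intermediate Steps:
(10*10 - 4)*(-915 - 338) = (100 - 4)*(-1253) = 96*(-1253) = -120288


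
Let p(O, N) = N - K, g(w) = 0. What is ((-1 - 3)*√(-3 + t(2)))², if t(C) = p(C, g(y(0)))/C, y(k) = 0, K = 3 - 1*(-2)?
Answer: -88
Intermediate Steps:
K = 5 (K = 3 + 2 = 5)
p(O, N) = -5 + N (p(O, N) = N - 1*5 = N - 5 = -5 + N)
t(C) = -5/C (t(C) = (-5 + 0)/C = -5/C)
((-1 - 3)*√(-3 + t(2)))² = ((-1 - 3)*√(-3 - 5/2))² = (-4*√(-3 - 5*½))² = (-4*√(-3 - 5/2))² = (-2*I*√22)² = -88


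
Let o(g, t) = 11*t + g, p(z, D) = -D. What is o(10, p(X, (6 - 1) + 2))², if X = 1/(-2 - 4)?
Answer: 4489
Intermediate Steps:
X = -⅙ (X = 1/(-6) = -⅙ ≈ -0.16667)
o(g, t) = g + 11*t
o(10, p(X, (6 - 1) + 2))² = (10 + 11*(-((6 - 1) + 2)))² = (10 + 11*(-(5 + 2)))² = (10 + 11*(-1*7))² = (10 + 11*(-7))² = (10 - 77)² = (-67)² = 4489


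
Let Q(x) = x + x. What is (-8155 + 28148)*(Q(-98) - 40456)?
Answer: -812755436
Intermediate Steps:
Q(x) = 2*x
(-8155 + 28148)*(Q(-98) - 40456) = (-8155 + 28148)*(2*(-98) - 40456) = 19993*(-196 - 40456) = 19993*(-40652) = -812755436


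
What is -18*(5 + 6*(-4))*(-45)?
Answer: -15390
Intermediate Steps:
-18*(5 + 6*(-4))*(-45) = -18*(5 - 24)*(-45) = -18*(-19)*(-45) = 342*(-45) = -15390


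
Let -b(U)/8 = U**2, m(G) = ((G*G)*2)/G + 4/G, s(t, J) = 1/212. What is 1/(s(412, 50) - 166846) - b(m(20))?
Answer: 11432303608708/884283775 ≈ 12928.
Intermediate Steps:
s(t, J) = 1/212
m(G) = 2*G + 4/G (m(G) = (G**2*2)/G + 4/G = (2*G**2)/G + 4/G = 2*G + 4/G)
b(U) = -8*U**2
1/(s(412, 50) - 166846) - b(m(20)) = 1/(1/212 - 166846) - (-8)*(2*20 + 4/20)**2 = 1/(-35371351/212) - (-8)*(40 + 4*(1/20))**2 = -212/35371351 - (-8)*(40 + 1/5)**2 = -212/35371351 - (-8)*(201/5)**2 = -212/35371351 - (-8)*40401/25 = -212/35371351 - 1*(-323208/25) = -212/35371351 + 323208/25 = 11432303608708/884283775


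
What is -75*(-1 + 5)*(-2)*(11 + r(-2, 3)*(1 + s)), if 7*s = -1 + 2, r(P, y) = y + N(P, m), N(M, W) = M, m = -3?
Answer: 51000/7 ≈ 7285.7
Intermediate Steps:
r(P, y) = P + y (r(P, y) = y + P = P + y)
s = ⅐ (s = (-1 + 2)/7 = (⅐)*1 = ⅐ ≈ 0.14286)
-75*(-1 + 5)*(-2)*(11 + r(-2, 3)*(1 + s)) = -75*(-1 + 5)*(-2)*(11 + (-2 + 3)*(1 + ⅐)) = -75*4*(-2)*(11 + 1*(8/7)) = -(-600)*(11 + 8/7) = -(-600)*85/7 = -75*(-680/7) = 51000/7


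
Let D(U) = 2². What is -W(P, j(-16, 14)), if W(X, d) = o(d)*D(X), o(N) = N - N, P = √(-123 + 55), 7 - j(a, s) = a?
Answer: 0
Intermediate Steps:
j(a, s) = 7 - a
D(U) = 4
P = 2*I*√17 (P = √(-68) = 2*I*√17 ≈ 8.2462*I)
o(N) = 0
W(X, d) = 0 (W(X, d) = 0*4 = 0)
-W(P, j(-16, 14)) = -1*0 = 0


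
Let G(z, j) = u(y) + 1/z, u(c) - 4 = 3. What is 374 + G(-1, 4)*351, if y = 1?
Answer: 2480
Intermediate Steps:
u(c) = 7 (u(c) = 4 + 3 = 7)
G(z, j) = 7 + 1/z
374 + G(-1, 4)*351 = 374 + (7 + 1/(-1))*351 = 374 + (7 - 1)*351 = 374 + 6*351 = 374 + 2106 = 2480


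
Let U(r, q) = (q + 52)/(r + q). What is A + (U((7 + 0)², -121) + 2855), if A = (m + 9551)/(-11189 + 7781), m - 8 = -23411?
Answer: 1624493/568 ≈ 2860.0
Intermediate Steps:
m = -23403 (m = 8 - 23411 = -23403)
U(r, q) = (52 + q)/(q + r)
A = 3463/852 (A = (-23403 + 9551)/(-11189 + 7781) = -13852/(-3408) = -13852*(-1/3408) = 3463/852 ≈ 4.0646)
A + (U((7 + 0)², -121) + 2855) = 3463/852 + ((52 - 121)/(-121 + (7 + 0)²) + 2855) = 3463/852 + (-69/(-121 + 7²) + 2855) = 3463/852 + (-69/(-121 + 49) + 2855) = 3463/852 + (-69/(-72) + 2855) = 3463/852 + (-1/72*(-69) + 2855) = 3463/852 + (23/24 + 2855) = 3463/852 + 68543/24 = 1624493/568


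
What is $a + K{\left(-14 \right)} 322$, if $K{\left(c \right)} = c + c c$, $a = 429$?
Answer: $59033$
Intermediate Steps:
$K{\left(c \right)} = c + c^{2}$
$a + K{\left(-14 \right)} 322 = 429 + - 14 \left(1 - 14\right) 322 = 429 + \left(-14\right) \left(-13\right) 322 = 429 + 182 \cdot 322 = 429 + 58604 = 59033$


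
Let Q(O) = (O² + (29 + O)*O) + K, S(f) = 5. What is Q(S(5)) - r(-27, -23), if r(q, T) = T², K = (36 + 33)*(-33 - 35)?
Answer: -5026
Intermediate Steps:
K = -4692 (K = 69*(-68) = -4692)
Q(O) = -4692 + O² + O*(29 + O) (Q(O) = (O² + (29 + O)*O) - 4692 = (O² + O*(29 + O)) - 4692 = -4692 + O² + O*(29 + O))
Q(S(5)) - r(-27, -23) = (-4692 + 2*5² + 29*5) - 1*(-23)² = (-4692 + 2*25 + 145) - 1*529 = (-4692 + 50 + 145) - 529 = -4497 - 529 = -5026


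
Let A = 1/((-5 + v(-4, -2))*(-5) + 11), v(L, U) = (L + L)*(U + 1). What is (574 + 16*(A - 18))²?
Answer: 79524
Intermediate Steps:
v(L, U) = 2*L*(1 + U) (v(L, U) = (2*L)*(1 + U) = 2*L*(1 + U))
A = -¼ (A = 1/((-5 + 2*(-4)*(1 - 2))*(-5) + 11) = 1/((-5 + 2*(-4)*(-1))*(-5) + 11) = 1/((-5 + 8)*(-5) + 11) = 1/(3*(-5) + 11) = 1/(-15 + 11) = 1/(-4) = -¼ ≈ -0.25000)
(574 + 16*(A - 18))² = (574 + 16*(-¼ - 18))² = (574 + 16*(-73/4))² = (574 - 292)² = 282² = 79524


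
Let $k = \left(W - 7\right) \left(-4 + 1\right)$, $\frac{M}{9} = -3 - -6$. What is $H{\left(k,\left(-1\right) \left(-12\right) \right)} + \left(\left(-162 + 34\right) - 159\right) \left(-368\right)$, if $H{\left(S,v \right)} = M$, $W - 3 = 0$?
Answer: $105643$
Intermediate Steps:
$W = 3$ ($W = 3 + 0 = 3$)
$M = 27$ ($M = 9 \left(-3 - -6\right) = 9 \left(-3 + 6\right) = 9 \cdot 3 = 27$)
$k = 12$ ($k = \left(3 - 7\right) \left(-4 + 1\right) = \left(-4\right) \left(-3\right) = 12$)
$H{\left(S,v \right)} = 27$
$H{\left(k,\left(-1\right) \left(-12\right) \right)} + \left(\left(-162 + 34\right) - 159\right) \left(-368\right) = 27 + \left(\left(-162 + 34\right) - 159\right) \left(-368\right) = 27 + \left(-128 - 159\right) \left(-368\right) = 27 - -105616 = 27 + 105616 = 105643$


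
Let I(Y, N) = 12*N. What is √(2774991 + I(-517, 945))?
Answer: √2786331 ≈ 1669.2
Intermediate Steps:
√(2774991 + I(-517, 945)) = √(2774991 + 12*945) = √(2774991 + 11340) = √2786331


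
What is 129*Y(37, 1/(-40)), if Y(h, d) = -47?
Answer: -6063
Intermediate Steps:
129*Y(37, 1/(-40)) = 129*(-47) = -6063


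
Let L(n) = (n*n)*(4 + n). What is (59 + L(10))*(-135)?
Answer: -196965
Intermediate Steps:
L(n) = n²*(4 + n)
(59 + L(10))*(-135) = (59 + 10²*(4 + 10))*(-135) = (59 + 100*14)*(-135) = (59 + 1400)*(-135) = 1459*(-135) = -196965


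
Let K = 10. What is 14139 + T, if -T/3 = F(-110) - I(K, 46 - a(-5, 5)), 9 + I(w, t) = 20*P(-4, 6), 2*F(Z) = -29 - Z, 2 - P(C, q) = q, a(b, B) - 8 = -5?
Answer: 27501/2 ≈ 13751.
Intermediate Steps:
a(b, B) = 3 (a(b, B) = 8 - 5 = 3)
P(C, q) = 2 - q
F(Z) = -29/2 - Z/2 (F(Z) = (-29 - Z)/2 = -29/2 - Z/2)
I(w, t) = -89 (I(w, t) = -9 + 20*(2 - 1*6) = -9 + 20*(2 - 6) = -9 + 20*(-4) = -9 - 80 = -89)
T = -777/2 (T = -3*((-29/2 - ½*(-110)) - 1*(-89)) = -3*((-29/2 + 55) + 89) = -3*(81/2 + 89) = -3*259/2 = -777/2 ≈ -388.50)
14139 + T = 14139 - 777/2 = 27501/2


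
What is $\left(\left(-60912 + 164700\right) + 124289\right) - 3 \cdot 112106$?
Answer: $-108241$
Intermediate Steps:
$\left(\left(-60912 + 164700\right) + 124289\right) - 3 \cdot 112106 = \left(103788 + 124289\right) - 336318 = 228077 - 336318 = -108241$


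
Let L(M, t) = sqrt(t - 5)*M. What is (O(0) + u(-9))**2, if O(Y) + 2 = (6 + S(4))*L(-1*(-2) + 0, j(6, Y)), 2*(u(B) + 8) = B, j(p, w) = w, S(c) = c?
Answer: (-29 + 40*I*sqrt(5))**2/4 ≈ -1789.8 - 1296.9*I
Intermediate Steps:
L(M, t) = M*sqrt(-5 + t) (L(M, t) = sqrt(-5 + t)*M = M*sqrt(-5 + t))
u(B) = -8 + B/2
O(Y) = -2 + 20*sqrt(-5 + Y) (O(Y) = -2 + (6 + 4)*((-1*(-2) + 0)*sqrt(-5 + Y)) = -2 + 10*((2 + 0)*sqrt(-5 + Y)) = -2 + 10*(2*sqrt(-5 + Y)) = -2 + 20*sqrt(-5 + Y))
(O(0) + u(-9))**2 = ((-2 + 20*sqrt(-5 + 0)) + (-8 + (1/2)*(-9)))**2 = ((-2 + 20*sqrt(-5)) + (-8 - 9/2))**2 = ((-2 + 20*(I*sqrt(5))) - 25/2)**2 = ((-2 + 20*I*sqrt(5)) - 25/2)**2 = (-29/2 + 20*I*sqrt(5))**2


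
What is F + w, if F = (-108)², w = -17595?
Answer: -5931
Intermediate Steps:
F = 11664
F + w = 11664 - 17595 = -5931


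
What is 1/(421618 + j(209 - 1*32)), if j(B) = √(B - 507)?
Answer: 210809/88880869127 - I*√330/177761738254 ≈ 2.3718e-6 - 1.0219e-10*I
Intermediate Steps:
j(B) = √(-507 + B)
1/(421618 + j(209 - 1*32)) = 1/(421618 + √(-507 + (209 - 1*32))) = 1/(421618 + √(-507 + (209 - 32))) = 1/(421618 + √(-507 + 177)) = 1/(421618 + √(-330)) = 1/(421618 + I*√330)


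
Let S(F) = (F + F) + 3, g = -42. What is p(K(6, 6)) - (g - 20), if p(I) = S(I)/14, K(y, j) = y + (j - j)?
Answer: 883/14 ≈ 63.071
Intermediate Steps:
S(F) = 3 + 2*F (S(F) = 2*F + 3 = 3 + 2*F)
K(y, j) = y (K(y, j) = y + 0 = y)
p(I) = 3/14 + I/7 (p(I) = (3 + 2*I)/14 = (3 + 2*I)*(1/14) = 3/14 + I/7)
p(K(6, 6)) - (g - 20) = (3/14 + (1/7)*6) - (-42 - 20) = (3/14 + 6/7) - 1*(-62) = 15/14 + 62 = 883/14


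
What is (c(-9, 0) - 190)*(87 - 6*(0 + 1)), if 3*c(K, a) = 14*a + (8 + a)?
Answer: -15174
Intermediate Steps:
c(K, a) = 8/3 + 5*a (c(K, a) = (14*a + (8 + a))/3 = (8 + 15*a)/3 = 8/3 + 5*a)
(c(-9, 0) - 190)*(87 - 6*(0 + 1)) = ((8/3 + 5*0) - 190)*(87 - 6*(0 + 1)) = ((8/3 + 0) - 190)*(87 - 6*1) = (8/3 - 190)*(87 - 6) = -562/3*81 = -15174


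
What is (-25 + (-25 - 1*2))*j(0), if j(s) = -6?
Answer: 312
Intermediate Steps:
(-25 + (-25 - 1*2))*j(0) = (-25 + (-25 - 1*2))*(-6) = (-25 + (-25 - 2))*(-6) = (-25 - 27)*(-6) = -52*(-6) = 312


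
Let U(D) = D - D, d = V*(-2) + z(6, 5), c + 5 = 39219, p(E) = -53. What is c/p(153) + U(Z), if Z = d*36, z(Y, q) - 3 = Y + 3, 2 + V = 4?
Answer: -39214/53 ≈ -739.89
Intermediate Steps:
V = 2 (V = -2 + 4 = 2)
z(Y, q) = 6 + Y (z(Y, q) = 3 + (Y + 3) = 3 + (3 + Y) = 6 + Y)
c = 39214 (c = -5 + 39219 = 39214)
d = 8 (d = 2*(-2) + (6 + 6) = -4 + 12 = 8)
Z = 288 (Z = 8*36 = 288)
U(D) = 0
c/p(153) + U(Z) = 39214/(-53) + 0 = 39214*(-1/53) + 0 = -39214/53 + 0 = -39214/53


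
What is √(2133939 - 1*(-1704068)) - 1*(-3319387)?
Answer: 3319387 + √3838007 ≈ 3.3213e+6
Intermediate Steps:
√(2133939 - 1*(-1704068)) - 1*(-3319387) = √(2133939 + 1704068) + 3319387 = √3838007 + 3319387 = 3319387 + √3838007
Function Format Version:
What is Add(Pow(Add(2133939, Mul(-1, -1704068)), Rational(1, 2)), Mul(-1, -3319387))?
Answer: Add(3319387, Pow(3838007, Rational(1, 2))) ≈ 3.3213e+6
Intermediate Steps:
Add(Pow(Add(2133939, Mul(-1, -1704068)), Rational(1, 2)), Mul(-1, -3319387)) = Add(Pow(Add(2133939, 1704068), Rational(1, 2)), 3319387) = Add(Pow(3838007, Rational(1, 2)), 3319387) = Add(3319387, Pow(3838007, Rational(1, 2)))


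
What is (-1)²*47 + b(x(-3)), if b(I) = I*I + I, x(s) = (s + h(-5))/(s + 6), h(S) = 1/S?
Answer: 10591/225 ≈ 47.071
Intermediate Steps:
h(S) = 1/S
x(s) = (-⅕ + s)/(6 + s) (x(s) = (s + 1/(-5))/(s + 6) = (s - ⅕)/(6 + s) = (-⅕ + s)/(6 + s))
b(I) = I + I² (b(I) = I² + I = I + I²)
(-1)²*47 + b(x(-3)) = (-1)²*47 + ((-⅕ - 3)/(6 - 3))*(1 + (-⅕ - 3)/(6 - 3)) = 1*47 + (-16/5/3)*(1 - 16/5/3) = 47 + ((⅓)*(-16/5))*(1 + (⅓)*(-16/5)) = 47 - 16*(1 - 16/15)/15 = 47 - 16/15*(-1/15) = 47 + 16/225 = 10591/225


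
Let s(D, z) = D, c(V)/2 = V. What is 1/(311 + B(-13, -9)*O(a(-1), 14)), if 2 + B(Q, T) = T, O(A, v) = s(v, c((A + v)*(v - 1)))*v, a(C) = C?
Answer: -1/1845 ≈ -0.00054201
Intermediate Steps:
c(V) = 2*V
O(A, v) = v**2 (O(A, v) = v*v = v**2)
B(Q, T) = -2 + T
1/(311 + B(-13, -9)*O(a(-1), 14)) = 1/(311 + (-2 - 9)*14**2) = 1/(311 - 11*196) = 1/(311 - 2156) = 1/(-1845) = -1/1845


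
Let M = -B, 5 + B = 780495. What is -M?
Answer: 780490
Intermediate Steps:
B = 780490 (B = -5 + 780495 = 780490)
M = -780490 (M = -1*780490 = -780490)
-M = -1*(-780490) = 780490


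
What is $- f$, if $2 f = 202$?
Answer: $-101$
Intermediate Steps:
$f = 101$ ($f = \frac{1}{2} \cdot 202 = 101$)
$- f = \left(-1\right) 101 = -101$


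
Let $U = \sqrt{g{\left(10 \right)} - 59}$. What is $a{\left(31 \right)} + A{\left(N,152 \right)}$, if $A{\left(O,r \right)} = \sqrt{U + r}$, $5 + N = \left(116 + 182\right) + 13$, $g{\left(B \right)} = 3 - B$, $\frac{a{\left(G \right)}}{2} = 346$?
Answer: $692 + \sqrt{152 + i \sqrt{66}} \approx 704.33 + 0.32936 i$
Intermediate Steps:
$a{\left(G \right)} = 692$ ($a{\left(G \right)} = 2 \cdot 346 = 692$)
$N = 306$ ($N = -5 + \left(\left(116 + 182\right) + 13\right) = -5 + \left(298 + 13\right) = -5 + 311 = 306$)
$U = i \sqrt{66}$ ($U = \sqrt{\left(3 - 10\right) - 59} = \sqrt{-7 - 59} = \sqrt{-66} = i \sqrt{66} \approx 8.124 i$)
$A{\left(O,r \right)} = \sqrt{r + i \sqrt{66}}$ ($A{\left(O,r \right)} = \sqrt{i \sqrt{66} + r} = \sqrt{r + i \sqrt{66}}$)
$a{\left(31 \right)} + A{\left(N,152 \right)} = 692 + \sqrt{152 + i \sqrt{66}}$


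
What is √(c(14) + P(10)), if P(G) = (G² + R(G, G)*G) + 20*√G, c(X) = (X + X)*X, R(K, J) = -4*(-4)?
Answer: 2*√(163 + 5*√10) ≈ 26.744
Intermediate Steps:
R(K, J) = 16
c(X) = 2*X² (c(X) = (2*X)*X = 2*X²)
P(G) = G² + 16*G + 20*√G (P(G) = (G² + 16*G) + 20*√G = G² + 16*G + 20*√G)
√(c(14) + P(10)) = √(2*14² + (10² + 16*10 + 20*√10)) = √(2*196 + (100 + 160 + 20*√10)) = √(392 + (260 + 20*√10)) = √(652 + 20*√10)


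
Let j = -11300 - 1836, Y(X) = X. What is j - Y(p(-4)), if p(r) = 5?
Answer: -13141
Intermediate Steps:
j = -13136
j - Y(p(-4)) = -13136 - 1*5 = -13136 - 5 = -13141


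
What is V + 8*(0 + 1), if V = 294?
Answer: 302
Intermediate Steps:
V + 8*(0 + 1) = 294 + 8*(0 + 1) = 294 + 8*1 = 294 + 8 = 302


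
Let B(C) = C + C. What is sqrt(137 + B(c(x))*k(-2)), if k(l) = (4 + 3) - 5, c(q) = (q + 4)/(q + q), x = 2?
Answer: sqrt(143) ≈ 11.958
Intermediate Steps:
c(q) = (4 + q)/(2*q) (c(q) = (4 + q)/((2*q)) = (4 + q)*(1/(2*q)) = (4 + q)/(2*q))
k(l) = 2 (k(l) = 7 - 5 = 2)
B(C) = 2*C
sqrt(137 + B(c(x))*k(-2)) = sqrt(137 + (2*((1/2)*(4 + 2)/2))*2) = sqrt(137 + (2*((1/2)*(1/2)*6))*2) = sqrt(137 + (2*(3/2))*2) = sqrt(137 + 3*2) = sqrt(137 + 6) = sqrt(143)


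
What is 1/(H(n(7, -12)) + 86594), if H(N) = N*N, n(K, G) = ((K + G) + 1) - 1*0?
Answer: 1/86610 ≈ 1.1546e-5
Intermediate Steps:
n(K, G) = 1 + G + K (n(K, G) = ((G + K) + 1) + 0 = (1 + G + K) + 0 = 1 + G + K)
H(N) = N**2
1/(H(n(7, -12)) + 86594) = 1/((1 - 12 + 7)**2 + 86594) = 1/((-4)**2 + 86594) = 1/(16 + 86594) = 1/86610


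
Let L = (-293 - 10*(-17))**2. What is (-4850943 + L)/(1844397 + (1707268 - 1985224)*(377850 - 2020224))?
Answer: -1611938/152169850647 ≈ -1.0593e-5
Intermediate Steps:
L = 15129 (L = (-293 + 170)**2 = (-123)**2 = 15129)
(-4850943 + L)/(1844397 + (1707268 - 1985224)*(377850 - 2020224)) = (-4850943 + 15129)/(1844397 + (1707268 - 1985224)*(377850 - 2020224)) = -4835814/(1844397 - 277956*(-1642374)) = -4835814/(1844397 + 456507707544) = -4835814/456509551941 = -4835814*1/456509551941 = -1611938/152169850647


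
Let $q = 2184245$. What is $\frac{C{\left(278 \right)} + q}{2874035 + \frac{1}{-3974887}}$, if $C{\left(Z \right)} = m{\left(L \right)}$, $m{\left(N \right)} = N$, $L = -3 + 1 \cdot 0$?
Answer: $\frac{4341057565327}{5711982179522} \approx 0.75999$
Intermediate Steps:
$L = -3$ ($L = -3 + 0 = -3$)
$C{\left(Z \right)} = -3$
$\frac{C{\left(278 \right)} + q}{2874035 + \frac{1}{-3974887}} = \frac{-3 + 2184245}{2874035 + \frac{1}{-3974887}} = \frac{2184242}{2874035 - \frac{1}{3974887}} = \frac{2184242}{\frac{11423964359044}{3974887}} = 2184242 \cdot \frac{3974887}{11423964359044} = \frac{4341057565327}{5711982179522}$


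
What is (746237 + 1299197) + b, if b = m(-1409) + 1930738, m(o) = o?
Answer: 3974763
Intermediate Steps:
b = 1929329 (b = -1409 + 1930738 = 1929329)
(746237 + 1299197) + b = (746237 + 1299197) + 1929329 = 2045434 + 1929329 = 3974763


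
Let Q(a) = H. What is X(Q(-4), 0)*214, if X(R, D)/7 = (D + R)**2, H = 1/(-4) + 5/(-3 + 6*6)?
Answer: 126581/8712 ≈ 14.529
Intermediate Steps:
H = -13/132 (H = 1*(-1/4) + 5/(-3 + 36) = -1/4 + 5/33 = -13/132 ≈ -0.098485)
Q(a) = -13/132
X(R, D) = 7*(D + R)**2
X(Q(-4), 0)*214 = (7*(0 - 13/132)**2)*214 = (7*(-13/132)**2)*214 = (7*(169/17424))*214 = (1183/17424)*214 = 126581/8712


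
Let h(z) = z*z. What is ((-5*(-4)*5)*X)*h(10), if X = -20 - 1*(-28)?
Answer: 80000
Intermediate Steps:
X = 8 (X = -20 + 28 = 8)
h(z) = z²
((-5*(-4)*5)*X)*h(10) = ((-5*(-4)*5)*8)*10² = ((20*5)*8)*100 = (100*8)*100 = 800*100 = 80000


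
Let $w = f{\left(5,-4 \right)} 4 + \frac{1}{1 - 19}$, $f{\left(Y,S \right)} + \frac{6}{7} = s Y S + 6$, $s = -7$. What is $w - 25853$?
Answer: $- \frac{3184333}{126} \approx -25272.0$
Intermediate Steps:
$f{\left(Y,S \right)} = \frac{36}{7} - 7 S Y$ ($f{\left(Y,S \right)} = - \frac{6}{7} + \left(- 7 Y S + 6\right) = - \frac{6}{7} - \left(-6 + 7 S Y\right) = \frac{36}{7} - 7 S Y$)
$w = \frac{73145}{126}$ ($w = \left(\frac{36}{7} - \left(-28\right) 5\right) 4 + \frac{1}{1 - 19} = \left(\frac{36}{7} + 140\right) 4 + \frac{1}{-18} = \frac{1016}{7} \cdot 4 - \frac{1}{18} = \frac{4064}{7} - \frac{1}{18} = \frac{73145}{126} \approx 580.52$)
$w - 25853 = \frac{73145}{126} - 25853 = - \frac{3184333}{126}$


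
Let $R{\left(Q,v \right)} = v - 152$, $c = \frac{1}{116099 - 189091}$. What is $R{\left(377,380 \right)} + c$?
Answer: $\frac{16642175}{72992} \approx 228.0$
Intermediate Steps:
$c = - \frac{1}{72992}$ ($c = \frac{1}{-72992} = - \frac{1}{72992} \approx -1.37 \cdot 10^{-5}$)
$R{\left(Q,v \right)} = -152 + v$
$R{\left(377,380 \right)} + c = \left(-152 + 380\right) - \frac{1}{72992} = 228 - \frac{1}{72992} = \frac{16642175}{72992}$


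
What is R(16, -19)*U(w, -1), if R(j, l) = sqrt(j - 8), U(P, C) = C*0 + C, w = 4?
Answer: -2*sqrt(2) ≈ -2.8284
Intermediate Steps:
U(P, C) = C (U(P, C) = 0 + C = C)
R(j, l) = sqrt(-8 + j)
R(16, -19)*U(w, -1) = sqrt(-8 + 16)*(-1) = sqrt(8)*(-1) = (2*sqrt(2))*(-1) = -2*sqrt(2)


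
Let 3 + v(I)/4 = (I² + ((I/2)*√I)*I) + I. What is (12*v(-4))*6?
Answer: 2592 + 4608*I ≈ 2592.0 + 4608.0*I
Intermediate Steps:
v(I) = -12 + 2*I^(5/2) + 4*I + 4*I² (v(I) = -12 + 4*((I² + ((I/2)*√I)*I) + I) = -12 + 4*((I² + (I^(3/2)/2)*I) + I) = -12 + 4*((I² + I^(5/2)/2) + I) = -12 + 4*(I + I² + I^(5/2)/2) = -12 + (2*I^(5/2) + 4*I + 4*I²) = -12 + 2*I^(5/2) + 4*I + 4*I²)
(12*v(-4))*6 = (12*(-12 + 2*(-4)^(5/2) + 4*(-4) + 4*(-4)²))*6 = (12*(-12 + 2*(32*I) - 16 + 4*16))*6 = (12*(-12 + 64*I - 16 + 64))*6 = (12*(36 + 64*I))*6 = (432 + 768*I)*6 = 2592 + 4608*I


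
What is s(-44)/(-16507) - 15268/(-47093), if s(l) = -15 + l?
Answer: 254807363/777364151 ≈ 0.32778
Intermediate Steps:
s(-44)/(-16507) - 15268/(-47093) = (-15 - 44)/(-16507) - 15268/(-47093) = -59*(-1/16507) - 15268*(-1/47093) = 59/16507 + 15268/47093 = 254807363/777364151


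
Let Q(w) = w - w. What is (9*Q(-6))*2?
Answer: 0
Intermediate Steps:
Q(w) = 0
(9*Q(-6))*2 = (9*0)*2 = 0*2 = 0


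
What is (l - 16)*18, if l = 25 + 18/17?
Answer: 3078/17 ≈ 181.06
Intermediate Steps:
l = 443/17 (l = 25 + 18*(1/17) = 25 + 18/17 = 443/17 ≈ 26.059)
(l - 16)*18 = (443/17 - 16)*18 = (171/17)*18 = 3078/17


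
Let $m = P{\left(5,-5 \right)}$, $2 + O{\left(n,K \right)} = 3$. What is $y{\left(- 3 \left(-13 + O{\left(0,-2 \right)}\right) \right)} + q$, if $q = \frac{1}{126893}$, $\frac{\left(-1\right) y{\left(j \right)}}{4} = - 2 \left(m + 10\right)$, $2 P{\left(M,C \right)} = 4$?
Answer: $\frac{12181729}{126893} \approx 96.0$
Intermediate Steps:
$O{\left(n,K \right)} = 1$ ($O{\left(n,K \right)} = -2 + 3 = 1$)
$P{\left(M,C \right)} = 2$ ($P{\left(M,C \right)} = \frac{1}{2} \cdot 4 = 2$)
$m = 2$
$y{\left(j \right)} = 96$ ($y{\left(j \right)} = - 4 \left(- 2 \left(2 + 10\right)\right) = - 4 \left(\left(-2\right) 12\right) = \left(-4\right) \left(-24\right) = 96$)
$q = \frac{1}{126893} \approx 7.8806 \cdot 10^{-6}$
$y{\left(- 3 \left(-13 + O{\left(0,-2 \right)}\right) \right)} + q = 96 + \frac{1}{126893} = \frac{12181729}{126893}$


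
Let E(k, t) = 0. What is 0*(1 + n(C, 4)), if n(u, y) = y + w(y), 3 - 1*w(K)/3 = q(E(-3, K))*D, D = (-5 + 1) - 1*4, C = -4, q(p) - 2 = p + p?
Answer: 0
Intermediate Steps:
q(p) = 2 + 2*p (q(p) = 2 + (p + p) = 2 + 2*p)
D = -8 (D = -4 - 4 = -8)
w(K) = 57 (w(K) = 9 - 3*(2 + 2*0)*(-8) = 9 - 3*(2 + 0)*(-8) = 9 - 6*(-8) = 9 - 3*(-16) = 9 + 48 = 57)
n(u, y) = 57 + y (n(u, y) = y + 57 = 57 + y)
0*(1 + n(C, 4)) = 0*(1 + (57 + 4)) = 0*(1 + 61) = 0*62 = 0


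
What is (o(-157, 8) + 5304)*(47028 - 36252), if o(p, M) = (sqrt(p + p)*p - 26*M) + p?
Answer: 53222664 - 1691832*I*sqrt(314) ≈ 5.3223e+7 - 2.9979e+7*I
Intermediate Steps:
o(p, M) = p - 26*M + sqrt(2)*p**(3/2) (o(p, M) = (sqrt(2*p)*p - 26*M) + p = ((sqrt(2)*sqrt(p))*p - 26*M) + p = (sqrt(2)*p**(3/2) - 26*M) + p = (-26*M + sqrt(2)*p**(3/2)) + p = p - 26*M + sqrt(2)*p**(3/2))
(o(-157, 8) + 5304)*(47028 - 36252) = ((-157 - 26*8 + sqrt(2)*(-157)**(3/2)) + 5304)*(47028 - 36252) = ((-157 - 208 + sqrt(2)*(-157*I*sqrt(157))) + 5304)*10776 = ((-157 - 208 - 157*I*sqrt(314)) + 5304)*10776 = ((-365 - 157*I*sqrt(314)) + 5304)*10776 = (4939 - 157*I*sqrt(314))*10776 = 53222664 - 1691832*I*sqrt(314)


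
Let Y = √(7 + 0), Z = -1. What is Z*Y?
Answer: -√7 ≈ -2.6458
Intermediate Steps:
Y = √7 ≈ 2.6458
Z*Y = -√7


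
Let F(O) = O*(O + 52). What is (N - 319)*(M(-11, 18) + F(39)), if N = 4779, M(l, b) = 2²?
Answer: 15846380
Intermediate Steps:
M(l, b) = 4
F(O) = O*(52 + O)
(N - 319)*(M(-11, 18) + F(39)) = (4779 - 319)*(4 + 39*(52 + 39)) = 4460*(4 + 39*91) = 4460*(4 + 3549) = 4460*3553 = 15846380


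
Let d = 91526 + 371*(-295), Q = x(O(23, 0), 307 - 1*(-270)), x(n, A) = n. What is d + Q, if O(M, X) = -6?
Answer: -17925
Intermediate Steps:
Q = -6
d = -17919 (d = 91526 - 109445 = -17919)
d + Q = -17919 - 6 = -17925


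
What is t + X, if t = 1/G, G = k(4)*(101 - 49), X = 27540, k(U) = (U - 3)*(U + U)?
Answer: 11456641/416 ≈ 27540.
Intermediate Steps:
k(U) = 2*U*(-3 + U) (k(U) = (-3 + U)*(2*U) = 2*U*(-3 + U))
G = 416 (G = (2*4*(-3 + 4))*(101 - 49) = (2*4*1)*52 = 8*52 = 416)
t = 1/416 ≈ 0.0024038
t + X = 1/416 + 27540 = 11456641/416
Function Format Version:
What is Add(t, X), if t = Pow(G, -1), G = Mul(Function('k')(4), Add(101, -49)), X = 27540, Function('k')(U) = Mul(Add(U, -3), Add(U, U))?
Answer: Rational(11456641, 416) ≈ 27540.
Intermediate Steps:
Function('k')(U) = Mul(2, U, Add(-3, U)) (Function('k')(U) = Mul(Add(-3, U), Mul(2, U)) = Mul(2, U, Add(-3, U)))
G = 416 (G = Mul(Mul(2, 4, Add(-3, 4)), Add(101, -49)) = Mul(Mul(2, 4, 1), 52) = Mul(8, 52) = 416)
t = Rational(1, 416) (t = Pow(416, -1) = Rational(1, 416) ≈ 0.0024038)
Add(t, X) = Add(Rational(1, 416), 27540) = Rational(11456641, 416)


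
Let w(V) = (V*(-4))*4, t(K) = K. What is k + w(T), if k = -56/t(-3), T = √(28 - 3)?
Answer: -184/3 ≈ -61.333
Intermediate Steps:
T = 5 (T = √25 = 5)
w(V) = -16*V (w(V) = -4*V*4 = -16*V)
k = 56/3 (k = -56/(-3) = -⅓*(-56) = 56/3 ≈ 18.667)
k + w(T) = 56/3 - 16*5 = 56/3 - 80 = -184/3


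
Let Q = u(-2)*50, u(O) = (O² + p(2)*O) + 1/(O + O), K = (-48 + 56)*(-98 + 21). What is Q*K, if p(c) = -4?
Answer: -361900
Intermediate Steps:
K = -616 (K = 8*(-77) = -616)
u(O) = O² + 1/(2*O) - 4*O (u(O) = (O² - 4*O) + 1/(O + O) = (O² - 4*O) + 1/(2*O) = O² + 1/(2*O) - 4*O)
Q = 1175/2 (Q = ((-2)² + (½)/(-2) - 4*(-2))*50 = (4 + (½)*(-½) + 8)*50 = (4 - ¼ + 8)*50 = (47/4)*50 = 1175/2 ≈ 587.50)
Q*K = (1175/2)*(-616) = -361900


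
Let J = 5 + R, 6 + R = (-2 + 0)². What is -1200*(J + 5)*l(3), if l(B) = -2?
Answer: 19200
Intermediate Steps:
R = -2 (R = -6 + (-2 + 0)² = -6 + (-2)² = -6 + 4 = -2)
J = 3 (J = 5 - 2 = 3)
-1200*(J + 5)*l(3) = -1200*(3 + 5)*(-2) = -9600*(-2) = -1200*(-16) = 19200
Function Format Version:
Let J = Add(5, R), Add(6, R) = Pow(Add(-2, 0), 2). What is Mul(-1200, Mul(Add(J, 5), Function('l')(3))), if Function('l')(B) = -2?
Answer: 19200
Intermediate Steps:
R = -2 (R = Add(-6, Pow(Add(-2, 0), 2)) = Add(-6, Pow(-2, 2)) = Add(-6, 4) = -2)
J = 3 (J = Add(5, -2) = 3)
Mul(-1200, Mul(Add(J, 5), Function('l')(3))) = Mul(-1200, Mul(Add(3, 5), -2)) = Mul(-1200, Mul(8, -2)) = Mul(-1200, -16) = 19200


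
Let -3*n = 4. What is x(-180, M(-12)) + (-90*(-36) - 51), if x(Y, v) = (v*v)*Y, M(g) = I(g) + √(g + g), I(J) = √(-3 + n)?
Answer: 8289 + 720*√26 ≈ 11960.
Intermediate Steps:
n = -4/3 (n = -⅓*4 = -4/3 ≈ -1.3333)
I(J) = I*√39/3 (I(J) = √(-3 - 4/3) = √(-13/3) = I*√39/3)
M(g) = √2*√g + I*√39/3 (M(g) = I*√39/3 + √(g + g) = I*√39/3 + √(2*g) = I*√39/3 + √2*√g = √2*√g + I*√39/3)
x(Y, v) = Y*v² (x(Y, v) = v²*Y = Y*v²)
x(-180, M(-12)) + (-90*(-36) - 51) = -180*(√2*√(-12) + I*√39/3)² + (-90*(-36) - 51) = -180*(√2*(2*I*√3) + I*√39/3)² + (3240 - 51) = -180*(2*I*√6 + I*√39/3)² + 3189 = 3189 - 180*(2*I*√6 + I*√39/3)²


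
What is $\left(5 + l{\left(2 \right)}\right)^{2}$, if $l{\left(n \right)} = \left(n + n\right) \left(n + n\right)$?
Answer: $441$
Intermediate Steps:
$l{\left(n \right)} = 4 n^{2}$ ($l{\left(n \right)} = 2 n 2 n = 4 n^{2}$)
$\left(5 + l{\left(2 \right)}\right)^{2} = \left(5 + 4 \cdot 2^{2}\right)^{2} = \left(5 + 4 \cdot 4\right)^{2} = \left(5 + 16\right)^{2} = 21^{2} = 441$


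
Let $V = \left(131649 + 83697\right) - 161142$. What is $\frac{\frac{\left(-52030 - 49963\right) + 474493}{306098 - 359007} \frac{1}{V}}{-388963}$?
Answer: $\frac{93125}{278874747266217} \approx 3.3393 \cdot 10^{-10}$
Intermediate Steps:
$V = 54204$ ($V = 215346 - 161142 = 54204$)
$\frac{\frac{\left(-52030 - 49963\right) + 474493}{306098 - 359007} \frac{1}{V}}{-388963} = \frac{\frac{\left(-52030 - 49963\right) + 474493}{306098 - 359007} \cdot \frac{1}{54204}}{-388963} = \frac{-101993 + 474493}{-52909} \cdot \frac{1}{54204} \left(- \frac{1}{388963}\right) = 372500 \left(- \frac{1}{52909}\right) \frac{1}{54204} \left(- \frac{1}{388963}\right) = \left(- \frac{372500}{52909}\right) \frac{1}{54204} \left(- \frac{1}{388963}\right) = \left(- \frac{93125}{716969859}\right) \left(- \frac{1}{388963}\right) = \frac{93125}{278874747266217}$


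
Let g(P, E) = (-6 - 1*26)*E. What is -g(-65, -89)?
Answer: -2848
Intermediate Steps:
g(P, E) = -32*E (g(P, E) = (-6 - 26)*E = -32*E)
-g(-65, -89) = -(-32)*(-89) = -1*2848 = -2848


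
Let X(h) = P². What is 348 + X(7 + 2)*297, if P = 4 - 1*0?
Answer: 5100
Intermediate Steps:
P = 4 (P = 4 + 0 = 4)
X(h) = 16 (X(h) = 4² = 16)
348 + X(7 + 2)*297 = 348 + 16*297 = 348 + 4752 = 5100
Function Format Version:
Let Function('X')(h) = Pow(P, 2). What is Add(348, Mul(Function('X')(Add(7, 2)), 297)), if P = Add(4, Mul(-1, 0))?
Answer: 5100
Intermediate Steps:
P = 4 (P = Add(4, 0) = 4)
Function('X')(h) = 16 (Function('X')(h) = Pow(4, 2) = 16)
Add(348, Mul(Function('X')(Add(7, 2)), 297)) = Add(348, Mul(16, 297)) = Add(348, 4752) = 5100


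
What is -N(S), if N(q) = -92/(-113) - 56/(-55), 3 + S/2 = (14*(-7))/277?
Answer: -11388/6215 ≈ -1.8323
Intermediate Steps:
S = -1858/277 (S = -6 + 2*((14*(-7))/277) = -6 + 2*(-98*1/277) = -6 + 2*(-98/277) = -6 - 196/277 = -1858/277 ≈ -6.7076)
N(q) = 11388/6215 (N(q) = -92*(-1/113) - 56*(-1/55) = 92/113 + 56/55 = 11388/6215)
-N(S) = -1*11388/6215 = -11388/6215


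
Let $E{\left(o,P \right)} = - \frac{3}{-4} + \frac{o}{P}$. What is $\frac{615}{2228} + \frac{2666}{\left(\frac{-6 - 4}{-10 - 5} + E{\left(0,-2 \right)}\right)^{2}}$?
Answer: $\frac{855515847}{643892} \approx 1328.7$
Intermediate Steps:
$E{\left(o,P \right)} = \frac{3}{4} + \frac{o}{P}$ ($E{\left(o,P \right)} = \left(-3\right) \left(- \frac{1}{4}\right) + \frac{o}{P} = \frac{3}{4} + \frac{o}{P}$)
$\frac{615}{2228} + \frac{2666}{\left(\frac{-6 - 4}{-10 - 5} + E{\left(0,-2 \right)}\right)^{2}} = \frac{615}{2228} + \frac{2666}{\left(\frac{-6 - 4}{-10 - 5} + \left(\frac{3}{4} + \frac{0}{-2}\right)\right)^{2}} = 615 \cdot \frac{1}{2228} + \frac{2666}{\left(- \frac{10}{-15} + \left(\frac{3}{4} + 0 \left(- \frac{1}{2}\right)\right)\right)^{2}} = \frac{615}{2228} + \frac{2666}{\left(\left(-10\right) \left(- \frac{1}{15}\right) + \left(\frac{3}{4} + 0\right)\right)^{2}} = \frac{615}{2228} + \frac{2666}{\left(\frac{2}{3} + \frac{3}{4}\right)^{2}} = \frac{615}{2228} + \frac{2666}{\left(\frac{17}{12}\right)^{2}} = \frac{615}{2228} + \frac{2666}{\frac{289}{144}} = \frac{615}{2228} + 2666 \cdot \frac{144}{289} = \frac{615}{2228} + \frac{383904}{289} = \frac{855515847}{643892}$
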